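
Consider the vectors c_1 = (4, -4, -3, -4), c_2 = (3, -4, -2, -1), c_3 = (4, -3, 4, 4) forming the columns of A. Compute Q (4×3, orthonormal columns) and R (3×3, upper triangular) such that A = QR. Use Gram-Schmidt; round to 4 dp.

Q = [[0.5298, 0.1543, 0.6147], [-0.5298, -0.6172, 0.0838], [-0.3974, 0.0000, 0.7823], [-0.5298, 0.7715, -0.0559]], R = [[7.5498, 5.0332, 0.0000], [0.0000, 2.1602, 5.5549], [0.0000, 0.0000, 5.1130]]

c_1 = (4, -4, -3, -4); ‖c_1‖ = 7.5498, so e_1 = (0.5298, -0.5298, -0.3974, -0.5298).
e_1·c_2 = 0.5298·3 + (-0.5298)·(-4) + (-0.3974)·(-2) + (-0.5298)·(-1) = 5.0332.
u_2 = c_2 − 5.0332·e_1 = (0.3333, -1.3333, 0.0000, 1.6667).
‖u_2‖ = 2.1602, so e_2 = (0.1543, -0.6172, 0.0000, 0.7715).
e_1·c_3 = 0.5298·4 + (-0.5298)·(-3) + (-0.3974)·4 + (-0.5298)·4 = 0.0000; e_2·c_3 = 0.1543·4 + (-0.6172)·(-3) + 0.0000·4 + 0.7715·4 = 5.5549.
u_3 = c_3 − 0.0000·e_1 − 5.5549·e_2 = (3.1429, 0.4286, 4.0000, -0.2857).
‖u_3‖ = 5.1130, so e_3 = (0.6147, 0.0838, 0.7823, -0.0559).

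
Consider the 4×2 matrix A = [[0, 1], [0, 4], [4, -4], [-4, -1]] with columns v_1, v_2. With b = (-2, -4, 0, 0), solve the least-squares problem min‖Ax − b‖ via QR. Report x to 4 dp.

v_1 = (0, 0, 4, -4); ‖v_1‖ = 5.6569, so q_1 = (0.0000, 0.0000, 0.7071, -0.7071).
q_1·v_2 = 0.0000·1 + 0.0000·4 + 0.7071·(-4) + (-0.7071)·(-1) = -2.1213.
u_2 = v_2 + 2.1213·q_1 = (1.0000, 4.0000, -2.5000, -2.5000).
‖u_2‖ = 5.4314, so q_2 = (0.1841, 0.7365, -0.4603, -0.4603).
Qᵀb = (0.0000, -3.3141).
Back-substitute: x_2 = -3.3141/5.4314 = -0.6102.
x_1 = (0.0000 + 2.1213·(-0.6102))/5.6569 = -0.2288.

x = (-0.2288, -0.6102)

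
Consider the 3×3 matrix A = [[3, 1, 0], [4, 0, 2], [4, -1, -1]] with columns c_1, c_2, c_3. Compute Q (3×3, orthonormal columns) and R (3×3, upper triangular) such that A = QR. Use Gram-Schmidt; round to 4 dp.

c_1 = (3, 4, 4); ‖c_1‖ = 6.4031, so q_1 = (0.4685, 0.6247, 0.6247).
q_1·c_2 = 0.4685·1 + 0.6247·0 + 0.6247·(-1) = -0.1562.
u_2 = c_2 + 0.1562·q_1 = (1.0732, 0.0976, -0.9024).
‖u_2‖ = 1.4056, so q_2 = (0.7635, 0.0694, -0.6420).
q_1·c_3 = 0.4685·0 + 0.6247·2 + 0.6247·(-1) = 0.6247; q_2·c_3 = 0.7635·0 + 0.0694·2 + (-0.6420)·(-1) = 0.7809.
u_3 = c_3 − 0.6247·q_1 − 0.7809·q_2 = (-0.8889, 1.5556, -0.8889).
‖u_3‖ = 2.0000, so q_3 = (-0.4444, 0.7778, -0.4444).

Q = [[0.4685, 0.7635, -0.4444], [0.6247, 0.0694, 0.7778], [0.6247, -0.6420, -0.4444]], R = [[6.4031, -0.1562, 0.6247], [0.0000, 1.4056, 0.7809], [0.0000, 0.0000, 2.0000]]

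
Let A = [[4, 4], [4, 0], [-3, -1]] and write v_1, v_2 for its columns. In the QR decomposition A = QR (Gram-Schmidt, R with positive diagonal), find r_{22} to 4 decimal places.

v_1 = (4, 4, -3); ‖v_1‖ = 6.4031, so q_1 = (0.6247, 0.6247, -0.4685).
q_1·v_2 = 0.6247·4 + 0.6247·0 + (-0.4685)·(-1) = 2.9673.
u_2 = v_2 − 2.9673·q_1 = (2.1463, -1.8537, 0.3902).
r_{22} = ‖u_2‖ = 2.8627.

r_{22} = 2.8627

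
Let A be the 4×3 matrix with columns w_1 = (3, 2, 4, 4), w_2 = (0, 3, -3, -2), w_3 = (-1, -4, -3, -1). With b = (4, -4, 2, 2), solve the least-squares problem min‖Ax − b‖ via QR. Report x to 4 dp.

w_1 = (3, 2, 4, 4); ‖w_1‖ = 6.7082, so e_1 = (0.4472, 0.2981, 0.5963, 0.5963).
e_1·w_2 = 0.4472·0 + 0.2981·3 + 0.5963·(-3) + 0.5963·(-2) = -2.0870.
u_2 = w_2 + 2.0870·e_1 = (0.9333, 3.6222, -1.7556, -0.7556).
‖u_2‖ = 4.2005, so e_2 = (0.2222, 0.8623, -0.4179, -0.1799).
e_1·w_3 = 0.4472·(-1) + 0.2981·(-4) + 0.5963·(-3) + 0.5963·(-1) = -4.0249; e_2·w_3 = 0.2222·(-1) + 0.8623·(-4) + (-0.4179)·(-3) + (-0.1799)·(-1) = -2.2378.
u_3 = w_3 + 4.0249·e_1 + 2.2378·e_2 = (1.2972, -0.8703, -1.5353, 0.9975).
‖u_3‖ = 2.4067, so e_3 = (0.5390, -0.3616, -0.6379, 0.4145).
Qᵀb = (2.9814, -3.7561, 3.1556).
Back-substitute: x_3 = 3.1556/2.4067 = 1.3112.
x_2 = (-3.7561 + 2.2378·1.3112)/4.2005 = -0.1957.
x_1 = (2.9814 + 2.0870·(-0.1957) + 4.0249·1.3112)/6.7082 = 1.1703.

x = (1.1703, -0.1957, 1.3112)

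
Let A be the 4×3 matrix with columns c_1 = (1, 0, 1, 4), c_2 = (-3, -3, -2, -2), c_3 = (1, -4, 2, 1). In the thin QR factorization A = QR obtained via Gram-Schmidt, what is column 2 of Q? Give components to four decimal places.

e_2 = (-0.5589, -0.7361, -0.3135, 0.2181)

c_1 = (1, 0, 1, 4); ‖c_1‖ = 4.2426, so e_1 = (0.2357, 0.0000, 0.2357, 0.9428).
e_1·c_2 = 0.2357·(-3) + 0.0000·(-3) + 0.2357·(-2) + 0.9428·(-2) = -3.0641.
u_2 = c_2 + 3.0641·e_1 = (-2.2778, -3.0000, -1.2778, 0.8889).
‖u_2‖ = 4.0757, so e_2 = (-0.5589, -0.7361, -0.3135, 0.2181).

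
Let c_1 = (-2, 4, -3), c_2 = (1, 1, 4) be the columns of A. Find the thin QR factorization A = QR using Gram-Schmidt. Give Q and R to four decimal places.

Q = [[-0.3714, 0.0814], [0.7428, 0.6237], [-0.5571, 0.7774]], R = [[5.3852, -1.8570], [0.0000, 3.8147]]

c_1 = (-2, 4, -3); ‖c_1‖ = 5.3852, so e_1 = (-0.3714, 0.7428, -0.5571).
e_1·c_2 = (-0.3714)·1 + 0.7428·1 + (-0.5571)·4 = -1.8570.
u_2 = c_2 + 1.8570·e_1 = (0.3103, 2.3793, 2.9655).
‖u_2‖ = 3.8147, so e_2 = (0.0814, 0.6237, 0.7774).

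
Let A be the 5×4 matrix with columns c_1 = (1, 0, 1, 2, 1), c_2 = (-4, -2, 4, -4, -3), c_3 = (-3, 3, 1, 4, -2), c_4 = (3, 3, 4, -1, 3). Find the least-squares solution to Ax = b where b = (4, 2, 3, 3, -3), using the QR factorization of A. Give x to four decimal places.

x = (0.9513, 0.0239, 0.3309, 0.2851)

e_1 = c_1/‖c_1‖ = (1, 0, 1, 2, 1)/2.6458 = (0.3780, 0.0000, 0.3780, 0.7559, 0.3780).
r_{12} = e_1·c_2 = -4.1576.
u_2 = c_2 + 4.1576·e_1 = (-2.4286, -2.0000, 5.5714, -0.8571, -1.4286).
‖u_2‖ = 6.6117, so e_2 = (-0.3673, -0.3025, 0.8427, -0.1296, -0.2161).
r_{13} = e_1·c_3 = 1.5119; r_{23} = e_2·c_3 = 0.9507.
u_3 = c_3 − 1.5119·e_1 − 0.9507·e_2 = (-3.2222, 3.2876, -0.3725, 2.9804, -2.3660).
‖u_3‖ = 5.9842, so e_3 = (-0.5385, 0.5494, -0.0623, 0.4980, -0.3954).
r_{14} = e_1·c_4 = 3.0237; r_{24} = e_2·c_4 = 0.8427; r_{34} = e_3·c_4 = -1.9004.
u_4 = c_4 − 3.0237·e_1 − 0.8427·e_2 + 1.9004·e_3 = (1.1434, 4.2990, 2.0287, -2.2300, 1.2878).
‖u_4‖ = 5.5259, so e_4 = (0.2069, 0.7780, 0.3671, -0.4035, 0.2331).
Qᵀb = (3.7796, 0.7130, 1.4384, 1.5752).
Back-substitute: x_4 = 1.5752/5.5259 = 0.2851.
x_3 = (1.4384 + 1.9004·0.2851)/5.9842 = 0.3309.
x_2 = (0.7130 − 0.9507·0.3309 − 0.8427·0.2851)/6.6117 = 0.0239.
x_1 = (3.7796 + 4.1576·0.0239 − 1.5119·0.3309 − 3.0237·0.2851)/2.6458 = 0.9513.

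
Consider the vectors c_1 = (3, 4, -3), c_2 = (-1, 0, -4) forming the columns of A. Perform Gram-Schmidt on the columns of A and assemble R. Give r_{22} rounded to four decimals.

c_1 = (3, 4, -3); ‖c_1‖ = 5.8310, so q_1 = (0.5145, 0.6860, -0.5145).
q_1·c_2 = 0.5145·(-1) + 0.6860·0 + (-0.5145)·(-4) = 1.5435.
u_2 = c_2 − 1.5435·q_1 = (-1.7941, -1.0588, -3.2059).
r_{22} = ‖u_2‖ = 3.8233.

r_{22} = 3.8233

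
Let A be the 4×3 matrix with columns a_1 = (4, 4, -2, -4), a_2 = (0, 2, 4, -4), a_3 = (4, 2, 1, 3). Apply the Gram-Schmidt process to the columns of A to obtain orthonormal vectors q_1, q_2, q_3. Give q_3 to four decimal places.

q_3 = (0.5735, 0.2733, 0.4735, 0.6101)

q_1 = a_1/‖a_1‖ = (4, 4, -2, -4)/7.2111 = (0.5547, 0.5547, -0.2774, -0.5547).
r_{12} = q_1·a_2 = 2.2188.
u_2 = a_2 − 2.2188·q_1 = (-1.2308, 0.7692, 4.6154, -2.7692).
‖u_2‖ = 5.5747, so q_2 = (-0.2208, 0.1380, 0.8279, -0.4968).
r_{13} = q_1·a_3 = 1.3868; r_{23} = q_2·a_3 = -1.2695.
u_3 = a_3 − 1.3868·q_1 + 1.2695·q_2 = (2.9505, 1.4059, 2.4356, 3.1386).
‖u_3‖ = 5.1444, so q_3 = (0.5735, 0.2733, 0.4735, 0.6101).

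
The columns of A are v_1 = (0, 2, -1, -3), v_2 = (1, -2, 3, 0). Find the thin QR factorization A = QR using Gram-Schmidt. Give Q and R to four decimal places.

v_1 = (0, 2, -1, -3); ‖v_1‖ = 3.7417, so q_1 = (0.0000, 0.5345, -0.2673, -0.8018).
q_1·v_2 = 0.0000·1 + 0.5345·(-2) + (-0.2673)·3 + (-0.8018)·0 = -1.8708.
u_2 = v_2 + 1.8708·q_1 = (1.0000, -1.0000, 2.5000, -1.5000).
‖u_2‖ = 3.2404, so q_2 = (0.3086, -0.3086, 0.7715, -0.4629).

Q = [[0.0000, 0.3086], [0.5345, -0.3086], [-0.2673, 0.7715], [-0.8018, -0.4629]], R = [[3.7417, -1.8708], [0.0000, 3.2404]]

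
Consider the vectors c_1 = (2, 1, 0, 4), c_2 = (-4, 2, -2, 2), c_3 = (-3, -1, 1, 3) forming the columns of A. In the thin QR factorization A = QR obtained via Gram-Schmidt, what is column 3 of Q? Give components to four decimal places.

c_1 = (2, 1, 0, 4); ‖c_1‖ = 4.5826, so q_1 = (0.4364, 0.2182, 0.0000, 0.8729).
q_1·c_2 = 0.4364·(-4) + 0.2182·2 + 0.0000·(-2) + 0.8729·2 = 0.4364.
u_2 = c_2 − 0.4364·q_1 = (-4.1905, 1.9048, -2.0000, 1.6190).
‖u_2‖ = 5.2735, so q_2 = (-0.7946, 0.3612, -0.3793, 0.3070).
q_1·c_3 = 0.4364·(-3) + 0.2182·(-1) + 0.0000·1 + 0.8729·3 = 1.0911; q_2·c_3 = (-0.7946)·(-3) + 0.3612·(-1) + (-0.3793)·1 + 0.3070·3 = 2.5645.
u_3 = c_3 − 1.0911·q_1 − 2.5645·q_2 = (-1.4384, -2.1644, 1.9726, 1.2603).
‖u_3‖ = 3.4976, so q_3 = (-0.4112, -0.6188, 0.5640, 0.3603).

q_3 = (-0.4112, -0.6188, 0.5640, 0.3603)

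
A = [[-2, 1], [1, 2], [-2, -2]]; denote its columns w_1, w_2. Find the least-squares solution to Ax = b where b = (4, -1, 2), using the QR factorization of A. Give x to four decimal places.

w_1 = (-2, 1, -2); ‖w_1‖ = 3.0000, so q_1 = (-0.6667, 0.3333, -0.6667).
q_1·w_2 = (-0.6667)·1 + 0.3333·2 + (-0.6667)·(-2) = 1.3333.
u_2 = w_2 − 1.3333·q_1 = (1.8889, 1.5556, -1.1111).
‖u_2‖ = 2.6874, so q_2 = (0.7029, 0.5788, -0.4134).
Qᵀb = (-4.3333, 1.4057).
Back-substitute: x_2 = 1.4057/2.6874 = 0.5231.
x_1 = (-4.3333 − 1.3333·0.5231)/3.0000 = -1.6769.

x = (-1.6769, 0.5231)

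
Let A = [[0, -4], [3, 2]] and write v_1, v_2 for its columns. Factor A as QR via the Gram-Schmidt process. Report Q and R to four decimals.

Q = [[0.0000, -1.0000], [1.0000, 0.0000]], R = [[3.0000, 2.0000], [0.0000, 4.0000]]

v_1 = (0, 3); ‖v_1‖ = 3.0000, so e_1 = (0.0000, 1.0000).
e_1·v_2 = 0.0000·(-4) + 1.0000·2 = 2.0000.
u_2 = v_2 − 2.0000·e_1 = (-4.0000, 0.0000).
‖u_2‖ = 4.0000, so e_2 = (-1.0000, 0.0000).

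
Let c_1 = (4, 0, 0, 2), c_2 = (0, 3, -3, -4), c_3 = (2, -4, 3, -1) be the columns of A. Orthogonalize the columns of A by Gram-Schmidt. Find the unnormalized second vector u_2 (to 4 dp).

u_2 = (1.6000, 3.0000, -3.0000, -3.2000)

q_1 = c_1/‖c_1‖ = (4, 0, 0, 2)/4.4721 = (0.8944, 0.0000, 0.0000, 0.4472).
r_{12} = q_1·c_2 = -1.7889.
u_2 = c_2 + 1.7889·q_1 = (1.6000, 3.0000, -3.0000, -3.2000).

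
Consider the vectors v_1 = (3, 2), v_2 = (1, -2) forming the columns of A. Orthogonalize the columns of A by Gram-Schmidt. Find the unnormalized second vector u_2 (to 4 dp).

u_2 = (1.2308, -1.8462)

v_1 = (3, 2); ‖v_1‖ = 3.6056, so e_1 = (0.8321, 0.5547).
e_1·v_2 = 0.8321·1 + 0.5547·(-2) = -0.2774.
u_2 = v_2 + 0.2774·e_1 = (1.2308, -1.8462).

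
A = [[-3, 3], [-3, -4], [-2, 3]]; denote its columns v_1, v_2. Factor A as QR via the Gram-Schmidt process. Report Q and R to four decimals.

q_1 = v_1/‖v_1‖ = (-3, -3, -2)/4.6904 = (-0.6396, -0.6396, -0.4264).
r_{12} = q_1·v_2 = -0.6396.
u_2 = v_2 + 0.6396·q_1 = (2.5909, -4.4091, 2.7273).
‖u_2‖ = 5.7958, so q_2 = (0.4470, -0.7607, 0.4706).

Q = [[-0.6396, 0.4470], [-0.6396, -0.7607], [-0.4264, 0.4706]], R = [[4.6904, -0.6396], [0.0000, 5.7958]]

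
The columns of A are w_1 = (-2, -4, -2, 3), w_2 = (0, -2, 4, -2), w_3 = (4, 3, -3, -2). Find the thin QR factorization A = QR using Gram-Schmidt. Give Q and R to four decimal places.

q_1 = w_1/‖w_1‖ = (-2, -4, -2, 3)/5.7446 = (-0.3482, -0.6963, -0.3482, 0.5222).
r_{12} = q_1·w_2 = -1.0445.
u_2 = w_2 + 1.0445·q_1 = (-0.3636, -2.7273, 3.6364, -1.4545).
‖u_2‖ = 4.7863, so q_2 = (-0.0760, -0.5698, 0.7597, -0.3039).
r_{13} = q_1·w_3 = -3.4816; r_{23} = q_2·w_3 = -3.6847.
u_3 = w_3 + 3.4816·q_1 + 3.6847·q_2 = (2.5079, -1.5238, -1.4127, -1.3016).
‖u_3‖ = 3.5074, so q_3 = (0.7150, -0.4345, -0.4028, -0.3711).

Q = [[-0.3482, -0.0760, 0.7150], [-0.6963, -0.5698, -0.4345], [-0.3482, 0.7597, -0.4028], [0.5222, -0.3039, -0.3711]], R = [[5.7446, -1.0445, -3.4816], [0.0000, 4.7863, -3.6847], [0.0000, 0.0000, 3.5074]]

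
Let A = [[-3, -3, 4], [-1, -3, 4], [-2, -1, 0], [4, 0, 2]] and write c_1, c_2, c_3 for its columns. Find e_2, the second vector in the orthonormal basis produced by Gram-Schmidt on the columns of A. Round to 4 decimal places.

e_1 = c_1/‖c_1‖ = (-3, -1, -2, 4)/5.4772 = (-0.5477, -0.1826, -0.3651, 0.7303).
r_{12} = e_1·c_2 = 2.5560.
u_2 = c_2 − 2.5560·e_1 = (-1.6000, -2.5333, -0.0667, -1.8667).
‖u_2‖ = 3.5308, so e_2 = (-0.4532, -0.7175, -0.0189, -0.5287).

e_2 = (-0.4532, -0.7175, -0.0189, -0.5287)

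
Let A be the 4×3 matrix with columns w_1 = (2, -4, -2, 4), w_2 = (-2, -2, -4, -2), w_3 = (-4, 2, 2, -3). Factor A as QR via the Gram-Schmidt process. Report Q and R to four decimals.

Q = [[0.3162, -0.4188, -0.7836], [-0.6325, -0.3046, -0.3546], [-0.3162, -0.7233, 0.4404], [0.6325, -0.4568, 0.2574]], R = [[6.3246, 0.6325, -5.0596], [0.0000, 5.2536, 0.9898], [0.0000, 0.0000, 2.5338]]

e_1 = w_1/‖w_1‖ = (2, -4, -2, 4)/6.3246 = (0.3162, -0.6325, -0.3162, 0.6325).
r_{12} = e_1·w_2 = 0.6325.
u_2 = w_2 − 0.6325·e_1 = (-2.2000, -1.6000, -3.8000, -2.4000).
‖u_2‖ = 5.2536, so e_2 = (-0.4188, -0.3046, -0.7233, -0.4568).
r_{13} = e_1·w_3 = -5.0596; r_{23} = e_2·w_3 = 0.9898.
u_3 = w_3 + 5.0596·e_1 − 0.9898·e_2 = (-1.9855, -0.8986, 1.1159, 0.6522).
‖u_3‖ = 2.5338, so e_3 = (-0.7836, -0.3546, 0.4404, 0.2574).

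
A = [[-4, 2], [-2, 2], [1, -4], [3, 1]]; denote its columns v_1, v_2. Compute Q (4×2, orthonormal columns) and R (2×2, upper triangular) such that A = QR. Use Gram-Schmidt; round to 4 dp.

v_1 = (-4, -2, 1, 3); ‖v_1‖ = 5.4772, so e_1 = (-0.7303, -0.3651, 0.1826, 0.5477).
e_1·v_2 = (-0.7303)·2 + (-0.3651)·2 + 0.1826·(-4) + 0.5477·1 = -2.3735.
u_2 = v_2 + 2.3735·e_1 = (0.2667, 1.1333, -3.5667, 2.3000).
‖u_2‖ = 4.4008, so e_2 = (0.0606, 0.2575, -0.8105, 0.5226).

Q = [[-0.7303, 0.0606], [-0.3651, 0.2575], [0.1826, -0.8105], [0.5477, 0.5226]], R = [[5.4772, -2.3735], [0.0000, 4.4008]]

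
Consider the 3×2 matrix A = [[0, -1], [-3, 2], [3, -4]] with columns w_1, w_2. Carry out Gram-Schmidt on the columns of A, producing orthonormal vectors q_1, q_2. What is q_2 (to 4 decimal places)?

q_1 = w_1/‖w_1‖ = (0, -3, 3)/4.2426 = (0.0000, -0.7071, 0.7071).
r_{12} = q_1·w_2 = -4.2426.
u_2 = w_2 + 4.2426·q_1 = (-1.0000, -1.0000, -1.0000).
‖u_2‖ = 1.7321, so q_2 = (-0.5774, -0.5774, -0.5774).

q_2 = (-0.5774, -0.5774, -0.5774)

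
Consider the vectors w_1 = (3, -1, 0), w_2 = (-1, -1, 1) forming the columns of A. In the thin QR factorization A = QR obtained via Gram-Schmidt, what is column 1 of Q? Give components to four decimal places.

e_1 = (0.9487, -0.3162, 0.0000)

w_1 = (3, -1, 0); ‖w_1‖ = 3.1623, so e_1 = (0.9487, -0.3162, 0.0000).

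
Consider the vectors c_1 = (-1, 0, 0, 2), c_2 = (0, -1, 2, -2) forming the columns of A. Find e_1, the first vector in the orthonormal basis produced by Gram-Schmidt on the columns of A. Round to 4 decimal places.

c_1 = (-1, 0, 0, 2); ‖c_1‖ = 2.2361, so e_1 = (-0.4472, 0.0000, 0.0000, 0.8944).

e_1 = (-0.4472, 0.0000, 0.0000, 0.8944)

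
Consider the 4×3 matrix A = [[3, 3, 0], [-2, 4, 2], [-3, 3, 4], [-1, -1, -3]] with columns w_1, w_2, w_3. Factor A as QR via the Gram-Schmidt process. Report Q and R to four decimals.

Q = [[0.6255, 0.6825, -0.1754], [-0.4170, 0.5915, -0.3361], [-0.6255, 0.3640, 0.3361], [-0.2085, -0.2275, -0.8622]], R = [[4.7958, -1.4596, -2.7107], [0.0000, 5.7332, 3.3216], [0.0000, 0.0000, 3.2587]]

w_1 = (3, -2, -3, -1); ‖w_1‖ = 4.7958, so q_1 = (0.6255, -0.4170, -0.6255, -0.2085).
q_1·w_2 = 0.6255·3 + (-0.4170)·4 + (-0.6255)·3 + (-0.2085)·(-1) = -1.4596.
u_2 = w_2 + 1.4596·q_1 = (3.9130, 3.3913, 2.0870, -1.3043).
‖u_2‖ = 5.7332, so q_2 = (0.6825, 0.5915, 0.3640, -0.2275).
q_1·w_3 = 0.6255·0 + (-0.4170)·2 + (-0.6255)·4 + (-0.2085)·(-3) = -2.7107; q_2·w_3 = 0.6825·0 + 0.5915·2 + 0.3640·4 + (-0.2275)·(-3) = 3.3216.
u_3 = w_3 + 2.7107·q_1 − 3.3216·q_2 = (-0.5714, -1.0952, 1.0952, -2.8095).
‖u_3‖ = 3.2587, so q_3 = (-0.1754, -0.3361, 0.3361, -0.8622).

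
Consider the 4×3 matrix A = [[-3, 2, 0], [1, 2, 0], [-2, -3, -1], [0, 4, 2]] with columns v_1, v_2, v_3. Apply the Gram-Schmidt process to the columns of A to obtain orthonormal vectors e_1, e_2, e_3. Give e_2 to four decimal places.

v_1 = (-3, 1, -2, 0); ‖v_1‖ = 3.7417, so e_1 = (-0.8018, 0.2673, -0.5345, 0.0000).
e_1·v_2 = (-0.8018)·2 + 0.2673·2 + (-0.5345)·(-3) + 0.0000·4 = 0.5345.
u_2 = v_2 − 0.5345·e_1 = (2.4286, 1.8571, -2.7143, 4.0000).
‖u_2‖ = 5.7196, so e_2 = (0.4246, 0.3247, -0.4746, 0.6993).

e_2 = (0.4246, 0.3247, -0.4746, 0.6993)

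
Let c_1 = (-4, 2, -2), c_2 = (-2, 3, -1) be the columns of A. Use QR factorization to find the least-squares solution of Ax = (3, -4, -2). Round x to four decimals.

q_1 = c_1/‖c_1‖ = (-4, 2, -2)/4.8990 = (-0.8165, 0.4082, -0.4082).
r_{12} = q_1·c_2 = 3.2660.
u_2 = c_2 − 3.2660·q_1 = (0.6667, 1.6667, 0.3333).
‖u_2‖ = 1.8257, so q_2 = (0.3651, 0.9129, 0.1826).
Qᵀb = (-3.2660, -2.9212).
Back-substitute: x_2 = -2.9212/1.8257 = -1.6000.
x_1 = (-3.2660 − 3.2660·(-1.6000))/4.8990 = 0.4000.

x = (0.4000, -1.6000)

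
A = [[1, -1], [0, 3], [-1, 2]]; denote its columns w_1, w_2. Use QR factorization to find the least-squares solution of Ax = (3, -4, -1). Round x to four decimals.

x = (0.2632, -1.1579)

w_1 = (1, 0, -1); ‖w_1‖ = 1.4142, so q_1 = (0.7071, 0.0000, -0.7071).
q_1·w_2 = 0.7071·(-1) + 0.0000·3 + (-0.7071)·2 = -2.1213.
u_2 = w_2 + 2.1213·q_1 = (0.5000, 3.0000, 0.5000).
‖u_2‖ = 3.0822, so q_2 = (0.1622, 0.9733, 0.1622).
Qᵀb = (2.8284, -3.5689).
Back-substitute: x_2 = -3.5689/3.0822 = -1.1579.
x_1 = (2.8284 + 2.1213·(-1.1579))/1.4142 = 0.2632.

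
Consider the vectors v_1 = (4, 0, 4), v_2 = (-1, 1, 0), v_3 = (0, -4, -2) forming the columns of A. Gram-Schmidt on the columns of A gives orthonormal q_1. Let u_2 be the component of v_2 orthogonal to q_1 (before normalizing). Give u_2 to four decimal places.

u_2 = (-0.5000, 1.0000, 0.5000)

v_1 = (4, 0, 4); ‖v_1‖ = 5.6569, so q_1 = (0.7071, 0.0000, 0.7071).
q_1·v_2 = 0.7071·(-1) + 0.0000·1 + 0.7071·0 = -0.7071.
u_2 = v_2 + 0.7071·q_1 = (-0.5000, 1.0000, 0.5000).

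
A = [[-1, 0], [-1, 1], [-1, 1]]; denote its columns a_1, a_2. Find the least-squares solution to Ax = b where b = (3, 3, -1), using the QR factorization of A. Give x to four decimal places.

x = (-3.0000, -2.0000)

a_1 = (-1, -1, -1); ‖a_1‖ = 1.7321, so e_1 = (-0.5774, -0.5774, -0.5774).
e_1·a_2 = (-0.5774)·0 + (-0.5774)·1 + (-0.5774)·1 = -1.1547.
u_2 = a_2 + 1.1547·e_1 = (-0.6667, 0.3333, 0.3333).
‖u_2‖ = 0.8165, so e_2 = (-0.8165, 0.4082, 0.4082).
Qᵀb = (-2.8868, -1.6330).
Back-substitute: x_2 = -1.6330/0.8165 = -2.0000.
x_1 = (-2.8868 + 1.1547·(-2.0000))/1.7321 = -3.0000.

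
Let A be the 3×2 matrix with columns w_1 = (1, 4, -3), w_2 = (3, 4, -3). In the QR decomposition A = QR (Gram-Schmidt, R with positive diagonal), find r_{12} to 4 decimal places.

r_{12} = 5.4913

w_1 = (1, 4, -3); ‖w_1‖ = 5.0990, so q_1 = (0.1961, 0.7845, -0.5883).
r_{12} = q_1·w_2 = 5.4913.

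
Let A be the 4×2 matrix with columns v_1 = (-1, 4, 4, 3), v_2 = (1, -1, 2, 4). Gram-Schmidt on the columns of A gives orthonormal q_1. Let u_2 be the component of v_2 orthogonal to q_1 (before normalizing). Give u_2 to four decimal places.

u_2 = (1.3571, -2.4286, 0.5714, 2.9286)

v_1 = (-1, 4, 4, 3); ‖v_1‖ = 6.4807, so q_1 = (-0.1543, 0.6172, 0.6172, 0.4629).
q_1·v_2 = (-0.1543)·1 + 0.6172·(-1) + 0.6172·2 + 0.4629·4 = 2.3146.
u_2 = v_2 − 2.3146·q_1 = (1.3571, -2.4286, 0.5714, 2.9286).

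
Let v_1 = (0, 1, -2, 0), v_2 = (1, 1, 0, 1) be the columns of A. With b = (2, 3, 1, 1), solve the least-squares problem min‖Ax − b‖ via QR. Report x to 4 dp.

x = (-0.2143, 2.0714)

q_1 = v_1/‖v_1‖ = (0, 1, -2, 0)/2.2361 = (0.0000, 0.4472, -0.8944, 0.0000).
r_{12} = q_1·v_2 = 0.4472.
u_2 = v_2 − 0.4472·q_1 = (1.0000, 0.8000, 0.4000, 1.0000).
‖u_2‖ = 1.6733, so q_2 = (0.5976, 0.4781, 0.2390, 0.5976).
Qᵀb = (0.4472, 3.4662).
Back-substitute: x_2 = 3.4662/1.6733 = 2.0714.
x_1 = (0.4472 − 0.4472·2.0714)/2.2361 = -0.2143.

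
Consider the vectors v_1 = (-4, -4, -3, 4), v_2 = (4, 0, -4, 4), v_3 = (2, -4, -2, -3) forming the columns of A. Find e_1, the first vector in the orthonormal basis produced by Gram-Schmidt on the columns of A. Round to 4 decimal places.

e_1 = (-0.5298, -0.5298, -0.3974, 0.5298)

e_1 = v_1/‖v_1‖ = (-4, -4, -3, 4)/7.5498 = (-0.5298, -0.5298, -0.3974, 0.5298).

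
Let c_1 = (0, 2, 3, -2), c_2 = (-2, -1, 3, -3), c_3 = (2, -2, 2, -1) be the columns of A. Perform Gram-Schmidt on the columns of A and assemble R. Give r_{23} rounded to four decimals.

r_{23} = 1.0906

c_1 = (0, 2, 3, -2); ‖c_1‖ = 4.1231, so e_1 = (0.0000, 0.4851, 0.7276, -0.4851).
e_1·c_2 = 0.0000·(-2) + 0.4851·(-1) + 0.7276·3 + (-0.4851)·(-3) = 3.1530.
u_2 = c_2 − 3.1530·e_1 = (-2.0000, -2.5294, 0.7059, -1.4706).
‖u_2‖ = 3.6137, so e_2 = (-0.5534, -0.7000, 0.1953, -0.4069).
r_{23} = e_2·c_3 = 1.0906.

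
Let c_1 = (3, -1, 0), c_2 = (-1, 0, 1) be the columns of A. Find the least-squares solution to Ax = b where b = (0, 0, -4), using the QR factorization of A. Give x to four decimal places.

c_1 = (3, -1, 0); ‖c_1‖ = 3.1623, so e_1 = (0.9487, -0.3162, 0.0000).
e_1·c_2 = 0.9487·(-1) + (-0.3162)·0 + 0.0000·1 = -0.9487.
u_2 = c_2 + 0.9487·e_1 = (-0.1000, -0.3000, 1.0000).
‖u_2‖ = 1.0488, so e_2 = (-0.0953, -0.2860, 0.9535).
Qᵀb = (0.0000, -3.8139).
Back-substitute: x_2 = -3.8139/1.0488 = -3.6364.
x_1 = (0.0000 + 0.9487·(-3.6364))/3.1623 = -1.0909.

x = (-1.0909, -3.6364)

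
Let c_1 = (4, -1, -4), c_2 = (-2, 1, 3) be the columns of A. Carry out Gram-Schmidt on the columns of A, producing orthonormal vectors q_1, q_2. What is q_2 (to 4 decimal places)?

q_2 = (0.6838, 0.4558, 0.5698)

c_1 = (4, -1, -4); ‖c_1‖ = 5.7446, so q_1 = (0.6963, -0.1741, -0.6963).
q_1·c_2 = 0.6963·(-2) + (-0.1741)·1 + (-0.6963)·3 = -3.6556.
u_2 = c_2 + 3.6556·q_1 = (0.5455, 0.3636, 0.4545).
‖u_2‖ = 0.7977, so q_2 = (0.6838, 0.4558, 0.5698).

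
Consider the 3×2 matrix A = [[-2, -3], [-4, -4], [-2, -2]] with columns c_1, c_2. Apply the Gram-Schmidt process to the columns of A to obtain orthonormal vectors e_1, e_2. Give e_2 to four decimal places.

e_2 = (-0.9129, 0.3651, 0.1826)

c_1 = (-2, -4, -2); ‖c_1‖ = 4.8990, so e_1 = (-0.4082, -0.8165, -0.4082).
e_1·c_2 = (-0.4082)·(-3) + (-0.8165)·(-4) + (-0.4082)·(-2) = 5.3072.
u_2 = c_2 − 5.3072·e_1 = (-0.8333, 0.3333, 0.1667).
‖u_2‖ = 0.9129, so e_2 = (-0.9129, 0.3651, 0.1826).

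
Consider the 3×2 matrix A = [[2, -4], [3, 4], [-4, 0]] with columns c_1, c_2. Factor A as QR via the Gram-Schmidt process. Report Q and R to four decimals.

Q = [[0.3714, -0.7625], [0.5571, 0.6395], [-0.7428, 0.0984]], R = [[5.3852, 0.7428], [0.0000, 5.6079]]

c_1 = (2, 3, -4); ‖c_1‖ = 5.3852, so q_1 = (0.3714, 0.5571, -0.7428).
q_1·c_2 = 0.3714·(-4) + 0.5571·4 + (-0.7428)·0 = 0.7428.
u_2 = c_2 − 0.7428·q_1 = (-4.2759, 3.5862, 0.5517).
‖u_2‖ = 5.6079, so q_2 = (-0.7625, 0.6395, 0.0984).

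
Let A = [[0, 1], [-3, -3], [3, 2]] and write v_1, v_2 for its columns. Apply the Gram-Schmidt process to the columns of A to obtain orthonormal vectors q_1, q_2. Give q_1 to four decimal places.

v_1 = (0, -3, 3); ‖v_1‖ = 4.2426, so q_1 = (0.0000, -0.7071, 0.7071).

q_1 = (0.0000, -0.7071, 0.7071)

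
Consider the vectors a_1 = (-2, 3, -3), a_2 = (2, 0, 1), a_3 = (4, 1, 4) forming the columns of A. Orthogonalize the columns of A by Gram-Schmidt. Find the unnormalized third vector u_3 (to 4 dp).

a_1 = (-2, 3, -3); ‖a_1‖ = 4.6904, so e_1 = (-0.4264, 0.6396, -0.6396).
e_1·a_2 = (-0.4264)·2 + 0.6396·0 + (-0.6396)·1 = -1.4924.
u_2 = a_2 + 1.4924·e_1 = (1.3636, 0.9545, 0.0455).
‖u_2‖ = 1.6652, so e_2 = (0.8189, 0.5732, 0.0273).
e_1·a_3 = (-0.4264)·4 + 0.6396·1 + (-0.6396)·4 = -3.6244; e_2·a_3 = 0.8189·4 + 0.5732·1 + 0.0273·4 = 3.9581.
u_3 = a_3 + 3.6244·e_1 − 3.9581·e_2 = (-0.7869, 1.0492, 1.5738).

u_3 = (-0.7869, 1.0492, 1.5738)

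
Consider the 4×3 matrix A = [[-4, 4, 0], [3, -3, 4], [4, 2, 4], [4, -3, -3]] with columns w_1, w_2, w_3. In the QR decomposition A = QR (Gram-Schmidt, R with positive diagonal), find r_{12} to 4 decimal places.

w_1 = (-4, 3, 4, 4); ‖w_1‖ = 7.5498, so e_1 = (-0.5298, 0.3974, 0.5298, 0.5298).
r_{12} = e_1·w_2 = -3.8411.

r_{12} = -3.8411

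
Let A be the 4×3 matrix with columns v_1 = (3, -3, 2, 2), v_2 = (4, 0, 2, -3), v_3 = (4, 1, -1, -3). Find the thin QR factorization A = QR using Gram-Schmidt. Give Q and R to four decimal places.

v_1 = (3, -3, 2, 2); ‖v_1‖ = 5.0990, so q_1 = (0.5883, -0.5883, 0.3922, 0.3922).
q_1·v_2 = 0.5883·4 + (-0.5883)·0 + 0.3922·2 + 0.3922·(-3) = 1.9612.
u_2 = v_2 − 1.9612·q_1 = (2.8462, 1.1538, 1.2308, -3.7692).
‖u_2‖ = 5.0154, so q_2 = (0.5675, 0.2301, 0.2454, -0.7515).
q_1·v_3 = 0.5883·4 + (-0.5883)·1 + 0.3922·(-1) + 0.3922·(-3) = 0.1961; q_2·v_3 = 0.5675·4 + 0.2301·1 + 0.2454·(-1) + (-0.7515)·(-3) = 4.5092.
u_3 = v_3 − 0.1961·q_1 − 4.5092·q_2 = (1.3257, 0.0780, -2.1835, 0.3119).
‖u_3‖ = 2.5746, so q_3 = (0.5149, 0.0303, -0.8481, 0.1212).

Q = [[0.5883, 0.5675, 0.5149], [-0.5883, 0.2301, 0.0303], [0.3922, 0.2454, -0.8481], [0.3922, -0.7515, 0.1212]], R = [[5.0990, 1.9612, 0.1961], [0.0000, 5.0154, 4.5092], [0.0000, 0.0000, 2.5746]]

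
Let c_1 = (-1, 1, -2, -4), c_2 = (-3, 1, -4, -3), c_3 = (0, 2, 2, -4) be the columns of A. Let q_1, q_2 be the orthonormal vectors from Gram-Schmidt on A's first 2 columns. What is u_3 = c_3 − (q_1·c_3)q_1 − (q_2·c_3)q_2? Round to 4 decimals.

c_1 = (-1, 1, -2, -4); ‖c_1‖ = 4.6904, so q_1 = (-0.2132, 0.2132, -0.4264, -0.8528).
q_1·c_2 = (-0.2132)·(-3) + 0.2132·1 + (-0.4264)·(-4) + (-0.8528)·(-3) = 5.1168.
u_2 = c_2 − 5.1168·q_1 = (-1.9091, -0.0909, -1.8182, 1.3636).
‖u_2‖ = 2.9695, so q_2 = (-0.6429, -0.0306, -0.6123, 0.4592).
q_1·c_3 = (-0.2132)·0 + 0.2132·2 + (-0.4264)·2 + (-0.8528)·(-4) = 2.9848; q_2·c_3 = (-0.6429)·0 + (-0.0306)·2 + (-0.6123)·2 + 0.4592·(-4) = -3.1226.
u_3 = c_3 − 2.9848·q_1 + 3.1226·q_2 = (-1.3711, 1.2680, 1.3608, -0.0206).

u_3 = (-1.3711, 1.2680, 1.3608, -0.0206)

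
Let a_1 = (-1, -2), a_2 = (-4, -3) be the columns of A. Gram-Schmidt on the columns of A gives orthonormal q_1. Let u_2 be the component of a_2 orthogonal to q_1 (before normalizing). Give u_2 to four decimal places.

a_1 = (-1, -2); ‖a_1‖ = 2.2361, so q_1 = (-0.4472, -0.8944).
q_1·a_2 = (-0.4472)·(-4) + (-0.8944)·(-3) = 4.4721.
u_2 = a_2 − 4.4721·q_1 = (-2.0000, 1.0000).

u_2 = (-2.0000, 1.0000)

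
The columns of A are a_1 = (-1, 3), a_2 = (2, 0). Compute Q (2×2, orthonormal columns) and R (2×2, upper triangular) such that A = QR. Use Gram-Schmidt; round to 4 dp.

Q = [[-0.3162, 0.9487], [0.9487, 0.3162]], R = [[3.1623, -0.6325], [0.0000, 1.8974]]

a_1 = (-1, 3); ‖a_1‖ = 3.1623, so q_1 = (-0.3162, 0.9487).
q_1·a_2 = (-0.3162)·2 + 0.9487·0 = -0.6325.
u_2 = a_2 + 0.6325·q_1 = (1.8000, 0.6000).
‖u_2‖ = 1.8974, so q_2 = (0.9487, 0.3162).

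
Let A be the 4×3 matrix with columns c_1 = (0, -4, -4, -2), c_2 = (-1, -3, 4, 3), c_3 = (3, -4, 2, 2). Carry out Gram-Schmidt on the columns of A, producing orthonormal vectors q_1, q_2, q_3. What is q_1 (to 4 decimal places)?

q_1 = c_1/‖c_1‖ = (0, -4, -4, -2)/6.0000 = (0.0000, -0.6667, -0.6667, -0.3333).

q_1 = (0.0000, -0.6667, -0.6667, -0.3333)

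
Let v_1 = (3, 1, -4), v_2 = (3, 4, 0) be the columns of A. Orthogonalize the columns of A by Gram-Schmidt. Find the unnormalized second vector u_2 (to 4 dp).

u_2 = (1.5000, 3.5000, 2.0000)

v_1 = (3, 1, -4); ‖v_1‖ = 5.0990, so e_1 = (0.5883, 0.1961, -0.7845).
e_1·v_2 = 0.5883·3 + 0.1961·4 + (-0.7845)·0 = 2.5495.
u_2 = v_2 − 2.5495·e_1 = (1.5000, 3.5000, 2.0000).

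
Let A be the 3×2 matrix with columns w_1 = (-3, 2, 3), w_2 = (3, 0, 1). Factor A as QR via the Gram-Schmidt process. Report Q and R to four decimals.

Q = [[-0.6396, 0.7544], [0.4264, 0.1886], [0.6396, 0.6287]], R = [[4.6904, -1.2792], [0.0000, 2.8920]]

q_1 = w_1/‖w_1‖ = (-3, 2, 3)/4.6904 = (-0.6396, 0.4264, 0.6396).
r_{12} = q_1·w_2 = -1.2792.
u_2 = w_2 + 1.2792·q_1 = (2.1818, 0.5455, 1.8182).
‖u_2‖ = 2.8920, so q_2 = (0.7544, 0.1886, 0.6287).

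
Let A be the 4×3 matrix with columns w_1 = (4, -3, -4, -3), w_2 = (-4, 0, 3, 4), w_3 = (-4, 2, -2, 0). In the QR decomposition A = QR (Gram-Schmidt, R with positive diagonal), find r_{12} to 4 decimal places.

w_1 = (4, -3, -4, -3); ‖w_1‖ = 7.0711, so q_1 = (0.5657, -0.4243, -0.5657, -0.4243).
r_{12} = q_1·w_2 = -5.6569.

r_{12} = -5.6569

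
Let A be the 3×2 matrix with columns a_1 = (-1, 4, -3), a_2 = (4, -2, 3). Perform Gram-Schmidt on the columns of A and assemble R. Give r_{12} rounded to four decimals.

a_1 = (-1, 4, -3); ‖a_1‖ = 5.0990, so q_1 = (-0.1961, 0.7845, -0.5883).
r_{12} = q_1·a_2 = -4.1184.

r_{12} = -4.1184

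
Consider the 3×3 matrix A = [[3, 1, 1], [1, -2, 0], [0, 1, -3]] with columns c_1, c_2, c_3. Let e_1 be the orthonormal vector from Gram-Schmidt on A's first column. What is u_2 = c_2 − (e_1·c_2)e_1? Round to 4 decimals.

e_1 = c_1/‖c_1‖ = (3, 1, 0)/3.1623 = (0.9487, 0.3162, 0.0000).
r_{12} = e_1·c_2 = 0.3162.
u_2 = c_2 − 0.3162·e_1 = (0.7000, -2.1000, 1.0000).

u_2 = (0.7000, -2.1000, 1.0000)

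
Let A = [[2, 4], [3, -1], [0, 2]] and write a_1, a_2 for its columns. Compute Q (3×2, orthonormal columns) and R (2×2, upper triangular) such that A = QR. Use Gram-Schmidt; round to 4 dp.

Q = [[0.5547, 0.7397], [0.8321, -0.4931], [0.0000, 0.4579]], R = [[3.6056, 1.3868], [0.0000, 4.3677]]

e_1 = a_1/‖a_1‖ = (2, 3, 0)/3.6056 = (0.5547, 0.8321, 0.0000).
r_{12} = e_1·a_2 = 1.3868.
u_2 = a_2 − 1.3868·e_1 = (3.2308, -2.1538, 2.0000).
‖u_2‖ = 4.3677, so e_2 = (0.7397, -0.4931, 0.4579).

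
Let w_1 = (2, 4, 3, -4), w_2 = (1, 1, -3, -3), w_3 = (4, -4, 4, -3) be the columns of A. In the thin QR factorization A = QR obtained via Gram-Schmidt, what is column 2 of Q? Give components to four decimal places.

q_2 = (0.1406, 0.0469, -0.8439, -0.5157)

w_1 = (2, 4, 3, -4); ‖w_1‖ = 6.7082, so q_1 = (0.2981, 0.5963, 0.4472, -0.5963).
q_1·w_2 = 0.2981·1 + 0.5963·1 + 0.4472·(-3) + (-0.5963)·(-3) = 1.3416.
u_2 = w_2 − 1.3416·q_1 = (0.6000, 0.2000, -3.6000, -2.2000).
‖u_2‖ = 4.2661, so q_2 = (0.1406, 0.0469, -0.8439, -0.5157).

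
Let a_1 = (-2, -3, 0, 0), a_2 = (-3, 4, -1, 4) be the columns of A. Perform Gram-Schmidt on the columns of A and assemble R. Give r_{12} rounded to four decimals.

r_{12} = -1.6641

a_1 = (-2, -3, 0, 0); ‖a_1‖ = 3.6056, so e_1 = (-0.5547, -0.8321, 0.0000, 0.0000).
r_{12} = e_1·a_2 = -1.6641.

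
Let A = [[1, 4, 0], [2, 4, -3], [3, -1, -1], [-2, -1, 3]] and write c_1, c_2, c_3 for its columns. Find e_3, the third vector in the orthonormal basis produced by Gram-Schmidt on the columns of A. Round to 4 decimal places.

e_1 = c_1/‖c_1‖ = (1, 2, 3, -2)/4.2426 = (0.2357, 0.4714, 0.7071, -0.4714).
r_{12} = e_1·c_2 = 2.5927.
u_2 = c_2 − 2.5927·e_1 = (3.3889, 2.7778, -2.8333, 0.2222).
‖u_2‖ = 5.2228, so e_2 = (0.6489, 0.5319, -0.5425, 0.0425).
r_{13} = e_1·c_3 = -3.5355; r_{23} = e_2·c_3 = -0.9254.
u_3 = c_3 + 3.5355·e_1 + 0.9254·e_2 = (1.4338, -0.8411, 0.9980, 1.3727).
‖u_3‖ = 2.3756, so e_3 = (0.6036, -0.3541, 0.4201, 0.5778).

e_3 = (0.6036, -0.3541, 0.4201, 0.5778)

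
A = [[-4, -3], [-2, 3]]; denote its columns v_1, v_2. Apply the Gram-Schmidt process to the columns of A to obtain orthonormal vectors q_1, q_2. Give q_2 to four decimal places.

q_2 = (-0.4472, 0.8944)

q_1 = v_1/‖v_1‖ = (-4, -2)/4.4721 = (-0.8944, -0.4472).
r_{12} = q_1·v_2 = 1.3416.
u_2 = v_2 − 1.3416·q_1 = (-1.8000, 3.6000).
‖u_2‖ = 4.0249, so q_2 = (-0.4472, 0.8944).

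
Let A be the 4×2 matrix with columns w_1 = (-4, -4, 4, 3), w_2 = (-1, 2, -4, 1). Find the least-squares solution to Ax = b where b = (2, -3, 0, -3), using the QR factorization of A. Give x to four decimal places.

w_1 = (-4, -4, 4, 3); ‖w_1‖ = 7.5498, so e_1 = (-0.5298, -0.5298, 0.5298, 0.3974).
e_1·w_2 = (-0.5298)·(-1) + (-0.5298)·2 + 0.5298·(-4) + 0.3974·1 = -2.2517.
u_2 = w_2 + 2.2517·e_1 = (-2.1930, 0.8070, -2.8070, 1.8947).
‖u_2‖ = 4.1146, so e_2 = (-0.5330, 0.1961, -0.6822, 0.4605).
Qᵀb = (-0.6623, -3.0358).
Back-substitute: x_2 = -3.0358/4.1146 = -0.7378.
x_1 = (-0.6623 + 2.2517·(-0.7378))/7.5498 = -0.3078.

x = (-0.3078, -0.7378)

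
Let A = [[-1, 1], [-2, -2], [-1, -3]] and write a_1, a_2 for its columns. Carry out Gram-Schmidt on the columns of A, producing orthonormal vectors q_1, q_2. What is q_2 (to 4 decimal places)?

a_1 = (-1, -2, -1); ‖a_1‖ = 2.4495, so q_1 = (-0.4082, -0.8165, -0.4082).
q_1·a_2 = (-0.4082)·1 + (-0.8165)·(-2) + (-0.4082)·(-3) = 2.4495.
u_2 = a_2 − 2.4495·q_1 = (2.0000, 0.0000, -2.0000).
‖u_2‖ = 2.8284, so q_2 = (0.7071, 0.0000, -0.7071).

q_2 = (0.7071, 0.0000, -0.7071)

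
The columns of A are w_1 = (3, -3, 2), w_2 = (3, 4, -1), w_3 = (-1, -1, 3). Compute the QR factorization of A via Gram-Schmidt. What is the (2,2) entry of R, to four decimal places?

e_1 = w_1/‖w_1‖ = (3, -3, 2)/4.6904 = (0.6396, -0.6396, 0.4264).
r_{12} = e_1·w_2 = -1.0660.
u_2 = w_2 + 1.0660·e_1 = (3.6818, 3.3182, -0.5455).
r_{22} = ‖u_2‖ = 4.9863.

r_{22} = 4.9863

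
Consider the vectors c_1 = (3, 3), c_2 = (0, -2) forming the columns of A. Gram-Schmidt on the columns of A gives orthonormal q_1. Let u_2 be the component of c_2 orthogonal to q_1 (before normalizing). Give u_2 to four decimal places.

c_1 = (3, 3); ‖c_1‖ = 4.2426, so q_1 = (0.7071, 0.7071).
q_1·c_2 = 0.7071·0 + 0.7071·(-2) = -1.4142.
u_2 = c_2 + 1.4142·q_1 = (1.0000, -1.0000).

u_2 = (1.0000, -1.0000)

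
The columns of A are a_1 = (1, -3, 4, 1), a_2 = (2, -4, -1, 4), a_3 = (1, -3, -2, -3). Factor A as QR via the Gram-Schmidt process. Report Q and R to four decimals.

Q = [[0.1925, 0.2717, 0.1720], [-0.5774, -0.4482, -0.5805], [0.7698, -0.5637, -0.2934], [0.1925, 0.6384, -0.7398]], R = [[5.1962, 2.6943, -0.1925], [0.0000, 5.4535, 0.8286], [0.0000, 0.0000, 4.7198]]

a_1 = (1, -3, 4, 1); ‖a_1‖ = 5.1962, so q_1 = (0.1925, -0.5774, 0.7698, 0.1925).
q_1·a_2 = 0.1925·2 + (-0.5774)·(-4) + 0.7698·(-1) + 0.1925·4 = 2.6943.
u_2 = a_2 − 2.6943·q_1 = (1.4815, -2.4444, -3.0741, 3.4815).
‖u_2‖ = 5.4535, so q_2 = (0.2717, -0.4482, -0.5637, 0.6384).
q_1·a_3 = 0.1925·1 + (-0.5774)·(-3) + 0.7698·(-2) + 0.1925·(-3) = -0.1925; q_2·a_3 = 0.2717·1 + (-0.4482)·(-3) + (-0.5637)·(-2) + 0.6384·(-3) = 0.8286.
u_3 = a_3 + 0.1925·q_1 − 0.8286·q_2 = (0.8120, -2.7397, -1.3848, -3.4919).
‖u_3‖ = 4.7198, so q_3 = (0.1720, -0.5805, -0.2934, -0.7398).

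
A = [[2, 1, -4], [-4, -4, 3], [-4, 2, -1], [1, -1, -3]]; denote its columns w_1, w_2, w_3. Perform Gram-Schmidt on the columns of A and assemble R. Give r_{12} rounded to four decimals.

w_1 = (2, -4, -4, 1); ‖w_1‖ = 6.0828, so e_1 = (0.3288, -0.6576, -0.6576, 0.1644).
r_{12} = e_1·w_2 = 1.4796.

r_{12} = 1.4796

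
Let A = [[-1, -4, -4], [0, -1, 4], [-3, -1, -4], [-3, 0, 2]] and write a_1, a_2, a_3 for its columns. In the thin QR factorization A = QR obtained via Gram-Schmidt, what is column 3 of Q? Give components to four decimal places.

q_3 = (-0.0944, 0.7899, -0.4124, 0.4439)

a_1 = (-1, 0, -3, -3); ‖a_1‖ = 4.3589, so q_1 = (-0.2294, 0.0000, -0.6882, -0.6882).
q_1·a_2 = (-0.2294)·(-4) + 0.0000·(-1) + (-0.6882)·(-1) + (-0.6882)·0 = 1.6059.
u_2 = a_2 − 1.6059·q_1 = (-3.6316, -1.0000, 0.1053, 1.1053).
‖u_2‖ = 3.9270, so q_2 = (-0.9248, -0.2546, 0.0268, 0.2815).
q_1·a_3 = (-0.2294)·(-4) + 0.0000·4 + (-0.6882)·(-4) + (-0.6882)·2 = 2.2942; q_2·a_3 = (-0.9248)·(-4) + (-0.2546)·4 + 0.0268·(-4) + 0.2815·2 = 3.1362.
u_3 = a_3 − 2.2942·q_1 − 3.1362·q_2 = (-0.5734, 4.7986, -2.5051, 2.6962).
‖u_3‖ = 6.0746, so q_3 = (-0.0944, 0.7899, -0.4124, 0.4439).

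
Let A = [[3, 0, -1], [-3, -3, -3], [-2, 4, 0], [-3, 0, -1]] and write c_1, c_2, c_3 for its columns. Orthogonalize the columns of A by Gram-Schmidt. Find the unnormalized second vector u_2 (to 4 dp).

u_2 = (-0.0968, -2.9032, 4.0645, 0.0968)

e_1 = c_1/‖c_1‖ = (3, -3, -2, -3)/5.5678 = (0.5388, -0.5388, -0.3592, -0.5388).
r_{12} = e_1·c_2 = 0.1796.
u_2 = c_2 − 0.1796·e_1 = (-0.0968, -2.9032, 4.0645, 0.0968).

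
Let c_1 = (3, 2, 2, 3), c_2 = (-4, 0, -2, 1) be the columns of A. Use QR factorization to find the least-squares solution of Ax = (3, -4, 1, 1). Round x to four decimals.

x = (-0.1141, -0.6897)

e_1 = c_1/‖c_1‖ = (3, 2, 2, 3)/5.0990 = (0.5883, 0.3922, 0.3922, 0.5883).
r_{12} = e_1·c_2 = -2.5495.
u_2 = c_2 + 2.5495·e_1 = (-2.5000, 1.0000, -1.0000, 2.5000).
‖u_2‖ = 3.8079, so e_2 = (-0.6565, 0.2626, -0.2626, 0.6565).
Qᵀb = (1.1767, -2.6261).
Back-substitute: x_2 = -2.6261/3.8079 = -0.6897.
x_1 = (1.1767 + 2.5495·(-0.6897))/5.0990 = -0.1141.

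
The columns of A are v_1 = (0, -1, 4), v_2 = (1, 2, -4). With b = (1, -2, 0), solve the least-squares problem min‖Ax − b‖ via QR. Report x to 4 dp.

x = (-0.3636, -0.4545)

q_1 = v_1/‖v_1‖ = (0, -1, 4)/4.1231 = (0.0000, -0.2425, 0.9701).
r_{12} = q_1·v_2 = -4.3656.
u_2 = v_2 + 4.3656·q_1 = (1.0000, 0.9412, 0.2353).
‖u_2‖ = 1.3933, so q_2 = (0.7177, 0.6755, 0.1689).
Qᵀb = (0.4851, -0.6333).
Back-substitute: x_2 = -0.6333/1.3933 = -0.4545.
x_1 = (0.4851 + 4.3656·(-0.4545))/4.1231 = -0.3636.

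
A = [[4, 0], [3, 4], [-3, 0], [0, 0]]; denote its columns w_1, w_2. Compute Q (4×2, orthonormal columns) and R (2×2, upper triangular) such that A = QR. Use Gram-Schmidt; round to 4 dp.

q_1 = w_1/‖w_1‖ = (4, 3, -3, 0)/5.8310 = (0.6860, 0.5145, -0.5145, 0.0000).
r_{12} = q_1·w_2 = 2.0580.
u_2 = w_2 − 2.0580·q_1 = (-1.4118, 2.9412, 1.0588, 0.0000).
‖u_2‖ = 3.4300, so q_2 = (-0.4116, 0.8575, 0.3087, 0.0000).

Q = [[0.6860, -0.4116], [0.5145, 0.8575], [-0.5145, 0.3087], [0.0000, 0.0000]], R = [[5.8310, 2.0580], [0.0000, 3.4300]]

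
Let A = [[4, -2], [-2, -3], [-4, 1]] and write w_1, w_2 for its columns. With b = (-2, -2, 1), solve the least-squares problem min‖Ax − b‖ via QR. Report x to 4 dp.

x = (-0.0983, 0.7436)

w_1 = (4, -2, -4); ‖w_1‖ = 6.0000, so e_1 = (0.6667, -0.3333, -0.6667).
e_1·w_2 = 0.6667·(-2) + (-0.3333)·(-3) + (-0.6667)·1 = -1.0000.
u_2 = w_2 + 1.0000·e_1 = (-1.3333, -3.3333, 0.3333).
‖u_2‖ = 3.6056, so e_2 = (-0.3698, -0.9245, 0.0925).
Qᵀb = (-1.3333, 2.6811).
Back-substitute: x_2 = 2.6811/3.6056 = 0.7436.
x_1 = (-1.3333 + 1.0000·0.7436)/6.0000 = -0.0983.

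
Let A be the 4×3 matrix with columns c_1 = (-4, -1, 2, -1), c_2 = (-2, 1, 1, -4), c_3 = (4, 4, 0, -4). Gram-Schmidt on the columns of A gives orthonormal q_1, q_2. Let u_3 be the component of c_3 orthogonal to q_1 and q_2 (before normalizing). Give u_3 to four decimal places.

c_1 = (-4, -1, 2, -1); ‖c_1‖ = 4.6904, so q_1 = (-0.8528, -0.2132, 0.4264, -0.2132).
q_1·c_2 = (-0.8528)·(-2) + (-0.2132)·1 + 0.4264·1 + (-0.2132)·(-4) = 2.7716.
u_2 = c_2 − 2.7716·q_1 = (0.3636, 1.5909, -0.1818, -3.4091).
‖u_2‖ = 3.7839, so q_2 = (0.0961, 0.4204, -0.0480, -0.9009).
q_1·c_3 = (-0.8528)·4 + (-0.2132)·4 + 0.4264·0 + (-0.2132)·(-4) = -3.4112; q_2·c_3 = 0.0961·4 + 0.4204·4 + (-0.0480)·0 + (-0.9009)·(-4) = 5.6699.
u_3 = c_3 + 3.4112·q_1 − 5.6699·q_2 = (0.5460, 0.8889, 1.7270, 0.3810).

u_3 = (0.5460, 0.8889, 1.7270, 0.3810)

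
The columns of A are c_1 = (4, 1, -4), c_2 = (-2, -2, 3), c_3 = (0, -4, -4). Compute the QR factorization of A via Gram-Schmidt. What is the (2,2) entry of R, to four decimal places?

c_1 = (4, 1, -4); ‖c_1‖ = 5.7446, so e_1 = (0.6963, 0.1741, -0.6963).
e_1·c_2 = 0.6963·(-2) + 0.1741·(-2) + (-0.6963)·3 = -3.8297.
u_2 = c_2 + 3.8297·e_1 = (0.6667, -1.3333, 0.3333).
r_{22} = ‖u_2‖ = 1.5275.

r_{22} = 1.5275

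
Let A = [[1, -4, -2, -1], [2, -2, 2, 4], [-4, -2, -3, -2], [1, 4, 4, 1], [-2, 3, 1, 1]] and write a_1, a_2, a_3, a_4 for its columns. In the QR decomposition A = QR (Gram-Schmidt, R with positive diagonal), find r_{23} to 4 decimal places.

a_1 = (1, 2, -4, 1, -2); ‖a_1‖ = 5.0990, so e_1 = (0.1961, 0.3922, -0.7845, 0.1961, -0.3922).
e_1·a_2 = 0.1961·(-4) + 0.3922·(-2) + (-0.7845)·(-2) + 0.1961·4 + (-0.3922)·3 = -0.3922.
u_2 = a_2 + 0.3922·e_1 = (-3.9231, -1.8462, -2.3077, 4.0769, 2.8462).
‖u_2‖ = 6.9890, so e_2 = (-0.5613, -0.2642, -0.3302, 0.5833, 0.4072).
r_{23} = e_2·a_3 = 4.3255.

r_{23} = 4.3255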